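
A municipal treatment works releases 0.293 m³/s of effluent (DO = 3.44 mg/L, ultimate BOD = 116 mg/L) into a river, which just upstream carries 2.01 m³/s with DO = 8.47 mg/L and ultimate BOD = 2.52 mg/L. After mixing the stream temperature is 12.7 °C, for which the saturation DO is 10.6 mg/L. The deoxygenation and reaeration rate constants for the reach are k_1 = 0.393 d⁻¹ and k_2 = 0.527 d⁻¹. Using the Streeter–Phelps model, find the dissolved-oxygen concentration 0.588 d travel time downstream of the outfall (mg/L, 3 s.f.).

Mixed DO = (2.01×8.47 + 0.293×3.44)/(2.01+0.293) = 18.03/2.303 = 7.830 mg/L.
Mixed L₀ = (2.01×2.52 + 0.293×116)/(2.303) = 39.05/2.303 = 16.96 mg/L.
Initial deficit D₀ = C_s − DO₀ = 10.6 − 7.830 = 2.770 mg/L.
D(0.588) = [0.393×16.96/(0.527−0.393)](e^(−0.393×0.588) − e^(−0.527×0.588)) + 2.770 e^(−0.527×0.588)
= 49.73 × (0.7937 − 0.7335) + 2.770 × 0.7335 = 5.023 mg/L.
DO = 10.6 − 5.023 = 5.577 mg/L.

DO ≈ 5.58 mg/L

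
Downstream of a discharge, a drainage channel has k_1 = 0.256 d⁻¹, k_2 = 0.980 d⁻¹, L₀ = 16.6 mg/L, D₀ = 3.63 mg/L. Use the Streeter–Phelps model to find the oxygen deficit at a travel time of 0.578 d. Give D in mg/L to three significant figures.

D ≈ 3.79 mg/L

k_1 L₀/(k_2−k_1) = 0.256×16.6/(0.980−0.256) = 4.250/0.7240 = 5.870 mg/L.
e^(−k_1 t) = e^(−0.256×0.5780) = 0.8625; e^(−k_2 t) = e^(−0.980×0.5780) = 0.5675.
D = 5.870 × (0.8625 − 0.5675) + 3.63 × 0.5675 = 1.731 + 2.060 = 3.791 mg/L.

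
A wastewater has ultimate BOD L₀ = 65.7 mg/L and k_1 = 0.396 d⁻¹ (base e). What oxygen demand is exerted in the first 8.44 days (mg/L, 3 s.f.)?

y_t = L₀(1 − e^(−k_1 t)) = 65.7 × (1 − e^(−0.396×8.44))
= 65.7 × (1 − 0.03536) = 65.7 × 0.9646 = 63.38 mg/L.

y ≈ 63.4 mg/L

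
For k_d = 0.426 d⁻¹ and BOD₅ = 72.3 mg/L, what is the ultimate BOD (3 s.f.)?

L₀ ≈ 82.1 mg/L

BOD₅ = L₀(1 − e^(−5k_d)) ⇒ L₀ = BOD₅ / (1 − e^(−5×0.426))
= 72.3 / (1 − 0.1188) = 72.3 / 0.8812 = 82.05 mg/L.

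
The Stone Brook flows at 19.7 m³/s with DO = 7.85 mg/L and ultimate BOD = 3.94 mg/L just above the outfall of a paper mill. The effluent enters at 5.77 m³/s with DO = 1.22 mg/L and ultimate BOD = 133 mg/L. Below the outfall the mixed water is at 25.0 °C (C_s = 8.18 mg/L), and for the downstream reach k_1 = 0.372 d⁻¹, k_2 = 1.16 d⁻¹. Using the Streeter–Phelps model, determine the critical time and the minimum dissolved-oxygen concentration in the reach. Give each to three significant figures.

Mixed DO = (19.7×7.85 + 5.77×1.22)/(19.7+5.77) = 161.7/25.47 = 6.348 mg/L.
Mixed L₀ = (19.7×3.94 + 5.77×133)/(25.47) = 845.0/25.47 = 33.18 mg/L.
Initial deficit D₀ = C_s − DO₀ = 8.18 − 6.348 = 1.832 mg/L.
t_c = (1/0.7880) ln[(1.16/0.372)(1 − 1.832×0.7880/(0.372×33.18))] = 1.269 × ln(2.754) = 1.285 d.
D_c = (0.372/1.16) × 33.18 × e^(−0.372×1.285) = 0.3207 × 33.18 × 0.6199 = 6.596 mg/L.
Minimum DO = 8.18 − 6.596 = 1.584 mg/L.

t_c ≈ 1.29 d; minimum DO ≈ 1.58 mg/L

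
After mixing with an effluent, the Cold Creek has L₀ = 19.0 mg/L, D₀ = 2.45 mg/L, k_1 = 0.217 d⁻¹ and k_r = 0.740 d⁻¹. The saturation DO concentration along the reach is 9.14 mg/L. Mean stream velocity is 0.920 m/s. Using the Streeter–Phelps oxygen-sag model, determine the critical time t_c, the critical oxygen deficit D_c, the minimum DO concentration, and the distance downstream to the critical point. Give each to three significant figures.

t_c = [1/(k_r−k_1)] ln[(k_r/k_1)(1 − D₀(k_r−k_1)/(k_1 L₀))]
= [1/(0.740−0.217)] ln[(0.740/0.217)(1 − 2.45×0.5230/(0.217×19.0))]
= (1/0.5230) ln[3.410 × 0.6892] = 1.912 × ln(2.350) = 1.912 × 0.8546 = 1.634 d.
D_c = (k_1/k_r) L₀ e^(−k_1 t_c) = (0.217/0.740) × 19.0 × e^(−0.217×1.634) = 0.2932 × 19.0 × 0.7015 = 3.908 mg/L.
Minimum DO = C_s − D_c = 9.14 − 3.908 = 5.232 mg/L.
x_c = v t_c = 0.920 m/s × 1.634 d × 86400 s/d = 129900 m ≈ 130 km.

t_c ≈ 1.63 d; D_c ≈ 3.91 mg/L; min DO ≈ 5.23 mg/L; x_c ≈ 130 km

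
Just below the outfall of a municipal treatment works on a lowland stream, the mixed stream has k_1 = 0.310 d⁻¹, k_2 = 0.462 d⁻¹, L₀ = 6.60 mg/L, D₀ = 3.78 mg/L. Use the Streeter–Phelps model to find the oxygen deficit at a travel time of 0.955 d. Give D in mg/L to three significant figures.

D ≈ 3.78 mg/L

k_1 L₀/(k_2−k_1) = 0.310×6.60/(0.462−0.310) = 2.046/0.1520 = 13.46 mg/L.
e^(−k_1 t) = e^(−0.310×0.9550) = 0.7438; e^(−k_2 t) = e^(−0.462×0.9550) = 0.6433.
D = 13.46 × (0.7438 − 0.6433) + 3.78 × 0.6433 = 1.353 + 2.432 = 3.784 mg/L.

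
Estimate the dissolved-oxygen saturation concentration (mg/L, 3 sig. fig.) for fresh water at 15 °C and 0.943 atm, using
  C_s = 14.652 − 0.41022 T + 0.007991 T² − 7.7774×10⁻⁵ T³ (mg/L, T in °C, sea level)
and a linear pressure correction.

C_s ≈ 9.46 mg/L

At sea level: C_s = 14.652 − 0.41022×15 + 0.007991×15² − 7.7774×10⁻⁵×15³ = 10.03 mg/L.
Pressure correction: C_s' = 10.03 × 0.943 = 9.462 mg/L.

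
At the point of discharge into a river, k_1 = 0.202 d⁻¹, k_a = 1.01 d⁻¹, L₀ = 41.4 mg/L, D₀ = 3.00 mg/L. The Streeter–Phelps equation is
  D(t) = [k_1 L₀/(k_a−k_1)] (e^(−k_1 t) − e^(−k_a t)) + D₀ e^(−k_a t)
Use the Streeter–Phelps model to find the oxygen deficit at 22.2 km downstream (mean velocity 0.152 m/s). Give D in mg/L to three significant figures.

D ≈ 6.02 mg/L

Travel time t = x/v = 22.2 km / (0.152 m/s) = 22200 m / 0.152 m/s = 146100 s = 1.690 d.
k_1 L₀/(k_a−k_1) = 0.202×41.4/(1.01−0.202) = 8.363/0.8080 = 10.35 mg/L.
e^(−k_1 t) = e^(−0.202×1.690) = 0.7107; e^(−k_a t) = e^(−1.01×1.690) = 0.1813.
D = 10.35 × (0.7107 − 0.1813) + 3.00 × 0.1813 = 5.479 + 0.5440 = 6.023 mg/L.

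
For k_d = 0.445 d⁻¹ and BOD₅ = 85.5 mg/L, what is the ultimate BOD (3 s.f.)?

BOD₅ = L₀(1 − e^(−5k_d)) ⇒ L₀ = BOD₅ / (1 − e^(−5×0.445))
= 85.5 / (1 − 0.1081) = 85.5 / 0.8919 = 95.86 mg/L.

L₀ ≈ 95.9 mg/L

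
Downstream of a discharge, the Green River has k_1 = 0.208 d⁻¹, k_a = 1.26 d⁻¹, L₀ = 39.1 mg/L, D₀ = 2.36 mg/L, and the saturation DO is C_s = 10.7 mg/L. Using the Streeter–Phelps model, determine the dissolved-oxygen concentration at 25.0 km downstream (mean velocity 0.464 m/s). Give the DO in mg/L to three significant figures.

Travel time t = x/v = 25.0 km / (0.464 m/s) = 25000 m / 0.464 m/s = 53880 s = 0.6236 d.
k_1 L₀/(k_a−k_1) = 0.208×39.1/(1.26−0.208) = 8.133/1.052 = 7.731 mg/L.
e^(−k_1 t) = e^(−0.208×0.6236) = 0.8784; e^(−k_a t) = e^(−1.26×0.6236) = 0.4558.
D = 7.731 × (0.8784 − 0.4558) + 2.36 × 0.4558 = 3.267 + 1.076 = 4.342 mg/L.
DO = C_s − D = 10.7 − 4.342 = 6.358 mg/L.

DO ≈ 6.36 mg/L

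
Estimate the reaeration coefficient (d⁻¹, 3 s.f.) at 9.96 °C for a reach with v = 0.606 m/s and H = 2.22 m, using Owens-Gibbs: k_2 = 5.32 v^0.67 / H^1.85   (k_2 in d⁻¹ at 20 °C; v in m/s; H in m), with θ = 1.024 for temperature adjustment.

k_2(20) = 5.32 × 0.606^0.67 / 2.22^1.85 = 5.32 × 0.7149 / 4.373 = 0.8698 d⁻¹.
k_2(9.96) = 0.8698 × 1.024^(9.96−20) = 0.8698 × 0.7881 = 0.6855 d⁻¹.

k_2 ≈ 0.685 d⁻¹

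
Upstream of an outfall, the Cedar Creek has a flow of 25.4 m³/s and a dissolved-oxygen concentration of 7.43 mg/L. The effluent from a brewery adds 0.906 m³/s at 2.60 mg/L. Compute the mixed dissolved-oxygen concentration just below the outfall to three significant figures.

Flow-weighted mixing: C = (Q_r C_r + Q_w C_w)/(Q_r + Q_w)
= (25.4×7.43 + 0.906×2.60)/(25.4 + 0.906) = 191.1/26.31 = 7.264 mg/L.

7.26 mg/L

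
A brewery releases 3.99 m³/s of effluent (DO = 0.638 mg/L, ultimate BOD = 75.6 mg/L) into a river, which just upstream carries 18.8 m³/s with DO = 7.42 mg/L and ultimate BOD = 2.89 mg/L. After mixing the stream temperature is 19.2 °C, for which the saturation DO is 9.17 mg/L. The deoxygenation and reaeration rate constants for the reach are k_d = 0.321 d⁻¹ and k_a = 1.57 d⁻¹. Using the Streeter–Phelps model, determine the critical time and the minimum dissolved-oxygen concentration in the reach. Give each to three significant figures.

t_c ≈ 0.218 d; minimum DO ≈ 6.19 mg/L

Mixed DO = (18.8×7.42 + 3.99×0.638)/(18.8+3.99) = 142.0/22.79 = 6.233 mg/L.
Mixed L₀ = (18.8×2.89 + 3.99×75.6)/(22.79) = 356.0/22.79 = 15.62 mg/L.
Initial deficit D₀ = C_s − DO₀ = 9.17 − 6.233 = 2.937 mg/L.
t_c = (1/1.249) ln[(1.57/0.321)(1 − 2.937×1.249/(0.321×15.62))] = 0.8006 × ln(1.312) = 0.2175 d.
D_c = (0.321/1.57) × 15.62 × e^(−0.321×0.2175) = 0.2045 × 15.62 × 0.9326 = 2.978 mg/L.
Minimum DO = 9.17 − 2.978 = 6.192 mg/L.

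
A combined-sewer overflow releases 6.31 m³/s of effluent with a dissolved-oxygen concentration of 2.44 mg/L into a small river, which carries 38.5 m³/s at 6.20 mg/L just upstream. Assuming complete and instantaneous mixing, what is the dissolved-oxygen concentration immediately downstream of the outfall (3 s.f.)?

5.67 mg/L

Flow-weighted mixing: C = (Q_r C_r + Q_w C_w)/(Q_r + Q_w)
= (38.5×6.20 + 6.31×2.44)/(38.5 + 6.31) = 254.1/44.81 = 5.671 mg/L.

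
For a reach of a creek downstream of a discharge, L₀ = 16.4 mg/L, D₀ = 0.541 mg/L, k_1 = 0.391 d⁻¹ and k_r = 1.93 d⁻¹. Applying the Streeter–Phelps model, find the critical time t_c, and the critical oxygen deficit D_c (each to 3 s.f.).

With k_r/k_1 = 4.936 and 1 − D₀(k_r−k_1)/(k_1 L₀) = 0.8702,
t_c = ln(4.936 × 0.8702) / (1.93 − 0.391) = ln(4.295) / 1.539 = 1.457/1.539 = 0.9470 d.
L(t_c) = L₀ e^(−k_1 t_c) = 16.4 × 0.6905 = 11.32 mg/L, and at the critical point k_r D_c = k_1 L, so D_c = (0.391/1.93) × 11.32 = 2.294 mg/L.

t_c ≈ 0.947 d; D_c ≈ 2.29 mg/L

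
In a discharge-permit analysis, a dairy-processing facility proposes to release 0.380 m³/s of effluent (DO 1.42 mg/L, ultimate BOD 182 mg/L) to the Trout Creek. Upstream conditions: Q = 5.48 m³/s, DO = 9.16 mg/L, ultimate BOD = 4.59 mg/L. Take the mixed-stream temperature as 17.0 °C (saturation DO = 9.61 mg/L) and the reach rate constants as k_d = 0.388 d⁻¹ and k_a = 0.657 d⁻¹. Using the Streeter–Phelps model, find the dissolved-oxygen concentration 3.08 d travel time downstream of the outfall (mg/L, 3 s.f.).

DO ≈ 5.53 mg/L

Mixed DO = (5.48×9.16 + 0.380×1.42)/(5.48+0.380) = 50.74/5.860 = 8.658 mg/L.
Mixed L₀ = (5.48×4.59 + 0.380×182)/(5.860) = 94.31/5.860 = 16.09 mg/L.
Initial deficit D₀ = C_s − DO₀ = 9.61 − 8.658 = 0.9519 mg/L.
D(3.08) = [0.388×16.09/(0.657−0.388)](e^(−0.388×3.08) − e^(−0.657×3.08)) + 0.9519 e^(−0.657×3.08)
= 23.21 × (0.3027 − 0.1322) + 0.9519 × 0.1322 = 4.084 mg/L.
DO = 9.61 − 4.084 = 5.526 mg/L.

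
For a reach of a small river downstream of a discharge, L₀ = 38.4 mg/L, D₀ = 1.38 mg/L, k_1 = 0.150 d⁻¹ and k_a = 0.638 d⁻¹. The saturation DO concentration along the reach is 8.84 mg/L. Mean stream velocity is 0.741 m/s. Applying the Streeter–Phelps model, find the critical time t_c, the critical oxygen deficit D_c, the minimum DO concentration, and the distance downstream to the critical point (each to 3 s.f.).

t_c ≈ 2.71 d; D_c ≈ 6.01 mg/L; min DO ≈ 2.83 mg/L; x_c ≈ 174 km

t_c = [1/(k_a−k_1)] ln[(k_a/k_1)(1 − D₀(k_a−k_1)/(k_1 L₀))]
= [1/(0.638−0.150)] ln[(0.638/0.150)(1 − 1.38×0.4880/(0.150×38.4))]
= (1/0.4880) ln[4.253 × 0.8831] = 2.049 × ln(3.756) = 2.049 × 1.323 = 2.712 d.
L(t_c) = L₀ e^(−k_1 t_c) = 38.4 × 0.6658 = 25.57 mg/L, and at the critical point k_a D_c = k_1 L, so D_c = (0.150/0.638) × 25.57 = 6.011 mg/L.
Minimum DO = C_s − D_c = 8.84 − 6.011 = 2.829 mg/L.
x_c = v t_c = 0.741 m/s × 2.712 d × 86400 s/d = 173600 m ≈ 174 km.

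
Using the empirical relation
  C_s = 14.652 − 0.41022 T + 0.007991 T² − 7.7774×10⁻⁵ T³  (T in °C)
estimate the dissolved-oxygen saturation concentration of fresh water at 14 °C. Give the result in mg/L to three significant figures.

C_s = 14.652 − 0.41022×14 + 0.007991×14² − 7.7774×10⁻⁵×14³ = 10.26 mg/L.

C_s ≈ 10.3 mg/L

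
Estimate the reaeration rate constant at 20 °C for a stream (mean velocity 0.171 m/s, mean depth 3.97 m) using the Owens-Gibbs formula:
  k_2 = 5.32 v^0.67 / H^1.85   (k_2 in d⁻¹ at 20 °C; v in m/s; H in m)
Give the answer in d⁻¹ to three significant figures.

k_2 = 5.32 × 0.171^0.67 / 3.97^1.85 = 5.32 × 0.3063 / 12.82 = 0.1271 d⁻¹.

k_2 ≈ 0.127 d⁻¹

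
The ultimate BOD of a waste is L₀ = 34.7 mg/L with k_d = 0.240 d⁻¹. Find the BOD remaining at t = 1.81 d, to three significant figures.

L ≈ 22.5 mg/L

L_t = L₀ e^(−k_d t) = 34.7 × e^(−0.240×1.81) = 34.7 × 0.6477 = 22.47 mg/L.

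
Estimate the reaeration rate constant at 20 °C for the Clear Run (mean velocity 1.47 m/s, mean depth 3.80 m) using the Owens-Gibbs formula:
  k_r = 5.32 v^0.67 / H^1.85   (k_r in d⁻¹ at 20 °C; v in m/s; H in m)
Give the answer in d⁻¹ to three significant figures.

k_r ≈ 0.583 d⁻¹

k_r = 5.32 × 1.47^0.67 / 3.80^1.85 = 5.32 × 1.295 / 11.82 = 0.5827 d⁻¹.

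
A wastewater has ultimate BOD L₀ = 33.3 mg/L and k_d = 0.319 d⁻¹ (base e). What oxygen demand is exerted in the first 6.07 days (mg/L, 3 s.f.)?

y_t = L₀(1 − e^(−k_d t)) = 33.3 × (1 − e^(−0.319×6.07))
= 33.3 × (1 − 0.1442) = 33.3 × 0.8558 = 28.50 mg/L.

y ≈ 28.5 mg/L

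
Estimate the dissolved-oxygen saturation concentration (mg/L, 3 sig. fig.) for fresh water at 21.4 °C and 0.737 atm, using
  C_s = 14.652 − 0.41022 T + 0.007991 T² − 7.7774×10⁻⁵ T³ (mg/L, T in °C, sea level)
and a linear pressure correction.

C_s ≈ 6.46 mg/L

At sea level: C_s = 14.652 − 0.41022×21.4 + 0.007991×21.4² − 7.7774×10⁻⁵×21.4³ = 8.771 mg/L.
Pressure correction: C_s' = 8.771 × 0.737 = 6.464 mg/L.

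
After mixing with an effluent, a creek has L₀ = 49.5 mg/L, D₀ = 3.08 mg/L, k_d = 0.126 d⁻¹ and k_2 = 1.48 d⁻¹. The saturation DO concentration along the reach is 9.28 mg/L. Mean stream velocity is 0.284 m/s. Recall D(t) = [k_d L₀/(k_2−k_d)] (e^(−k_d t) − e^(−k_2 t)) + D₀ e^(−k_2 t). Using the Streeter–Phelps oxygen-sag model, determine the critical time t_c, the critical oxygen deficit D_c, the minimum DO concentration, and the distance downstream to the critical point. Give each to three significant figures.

t_c ≈ 1.00 d; D_c ≈ 3.71 mg/L; min DO ≈ 5.57 mg/L; x_c ≈ 24.6 km

At the critical point dD/dt = 0, so k_d L₀ e^(−k_d t) = k_2 D. Substituting D(t) from the Streeter–Phelps equation and solving for t gives
t_c = ln[(k_2/k_d)(1 − D₀(k_2−k_d)/(k_d L₀))] / (k_2−k_d).
Here k_2−k_d = 1.354 d⁻¹ and 1 − D₀(k_2−k_d)/(k_d L₀) = 1 − 3.08×1.354/(0.126×49.5) = 0.3314, so
t_c = ln(11.75 × 0.3314) / 1.354 = 1.359 / 1.354 = 1.004 d.
L(t_c) = L₀ e^(−k_d t_c) = 49.5 × 0.8812 = 43.62 mg/L, and at the critical point k_2 D_c = k_d L, so D_c = (0.126/1.48) × 43.62 = 3.714 mg/L.
Minimum DO = C_s − D_c = 9.28 − 3.714 = 5.566 mg/L.
x_c = v t_c = 0.284 m/s × 1.004 d × 86400 s/d = 24630 m ≈ 24.6 km.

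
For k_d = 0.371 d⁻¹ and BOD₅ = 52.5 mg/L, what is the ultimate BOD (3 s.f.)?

BOD₅ = L₀(1 − e^(−5k_d)) ⇒ L₀ = BOD₅ / (1 − e^(−5×0.371))
= 52.5 / (1 − 0.1565) = 52.5 / 0.8435 = 62.24 mg/L.

L₀ ≈ 62.2 mg/L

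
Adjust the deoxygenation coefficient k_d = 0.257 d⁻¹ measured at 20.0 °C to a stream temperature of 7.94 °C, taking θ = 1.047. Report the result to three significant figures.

k_d(T₂) = k_d(T₁) · θ^(T₂−T₁) = 0.257 × 1.047^(7.94−20.0)
= 0.257 × 1.047^-12.1 = 0.257 × 0.5747 = 0.1477 d⁻¹.

k_d ≈ 0.148 d⁻¹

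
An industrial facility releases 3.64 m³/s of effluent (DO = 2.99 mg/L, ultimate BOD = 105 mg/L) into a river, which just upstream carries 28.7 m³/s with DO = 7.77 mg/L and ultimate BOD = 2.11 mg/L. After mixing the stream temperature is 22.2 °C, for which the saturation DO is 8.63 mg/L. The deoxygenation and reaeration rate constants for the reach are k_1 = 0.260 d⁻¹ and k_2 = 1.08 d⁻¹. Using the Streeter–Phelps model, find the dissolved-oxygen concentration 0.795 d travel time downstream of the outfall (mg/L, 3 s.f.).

DO ≈ 6.35 mg/L

Mixed DO = (28.7×7.77 + 3.64×2.99)/(28.7+3.64) = 233.9/32.34 = 7.232 mg/L.
Mixed L₀ = (28.7×2.11 + 3.64×105)/(32.34) = 442.8/32.34 = 13.69 mg/L.
Initial deficit D₀ = C_s − DO₀ = 8.63 − 7.232 = 1.398 mg/L.
D(0.795) = [0.260×13.69/(1.08−0.260)](e^(−0.260×0.795) − e^(−1.08×0.795)) + 1.398 e^(−1.08×0.795)
= 4.341 × (0.8133 − 0.4238) + 1.398 × 0.4238 = 2.283 mg/L.
DO = 8.63 − 2.283 = 6.347 mg/L.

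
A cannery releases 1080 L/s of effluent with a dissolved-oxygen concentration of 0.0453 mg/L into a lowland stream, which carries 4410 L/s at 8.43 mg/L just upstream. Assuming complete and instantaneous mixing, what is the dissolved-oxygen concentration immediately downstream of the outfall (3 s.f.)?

Flow-weighted mixing: C = (Q_r C_r + Q_w C_w)/(Q_r + Q_w)
= (4410×8.43 + 1080×0.0453)/(4410 + 1080) = 37230/5490 = 6.781 mg/L.

6.78 mg/L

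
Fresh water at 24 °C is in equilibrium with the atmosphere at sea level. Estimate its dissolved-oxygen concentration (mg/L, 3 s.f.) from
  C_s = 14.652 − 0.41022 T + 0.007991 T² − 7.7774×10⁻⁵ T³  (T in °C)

C_s = 14.652 − 0.41022×24 + 0.007991×24² − 7.7774×10⁻⁵×24³ = 8.334 mg/L.

C_s ≈ 8.33 mg/L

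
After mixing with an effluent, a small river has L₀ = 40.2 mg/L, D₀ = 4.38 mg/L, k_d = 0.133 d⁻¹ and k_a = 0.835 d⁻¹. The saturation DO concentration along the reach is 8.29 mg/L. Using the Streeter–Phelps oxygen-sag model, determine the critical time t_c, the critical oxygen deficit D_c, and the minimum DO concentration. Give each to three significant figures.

At the critical point dD/dt = 0, so k_d L₀ e^(−k_d t) = k_a D. Substituting D(t) from the Streeter–Phelps equation and solving for t gives
t_c = ln[(k_a/k_d)(1 − D₀(k_a−k_d)/(k_d L₀))] / (k_a−k_d).
Here k_a−k_d = 0.7020 d⁻¹ and 1 − D₀(k_a−k_d)/(k_d L₀) = 1 − 4.38×0.7020/(0.133×40.2) = 0.4249, so
t_c = ln(6.278 × 0.4249) / 0.7020 = 0.9812 / 0.7020 = 1.398 d.
L(t_c) = L₀ e^(−k_d t_c) = 40.2 × 0.8304 = 33.38 mg/L, and at the critical point k_a D_c = k_d L, so D_c = (0.133/0.835) × 33.38 = 5.317 mg/L.
Minimum DO = C_s − D_c = 8.29 − 5.317 = 2.973 mg/L.

t_c ≈ 1.40 d; D_c ≈ 5.32 mg/L; min DO ≈ 2.97 mg/L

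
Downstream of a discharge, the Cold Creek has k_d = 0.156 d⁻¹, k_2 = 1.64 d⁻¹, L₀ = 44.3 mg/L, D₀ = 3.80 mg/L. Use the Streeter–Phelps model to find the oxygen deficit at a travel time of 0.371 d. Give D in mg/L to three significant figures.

D ≈ 3.93 mg/L

k_d L₀/(k_2−k_d) = 0.156×44.3/(1.64−0.156) = 6.911/1.484 = 4.657 mg/L.
e^(−k_d t) = e^(−0.156×0.3710) = 0.9438; e^(−k_2 t) = e^(−1.64×0.3710) = 0.5442.
D = 4.657 × (0.9438 − 0.5442) + 3.80 × 0.5442 = 1.861 + 2.068 = 3.929 mg/L.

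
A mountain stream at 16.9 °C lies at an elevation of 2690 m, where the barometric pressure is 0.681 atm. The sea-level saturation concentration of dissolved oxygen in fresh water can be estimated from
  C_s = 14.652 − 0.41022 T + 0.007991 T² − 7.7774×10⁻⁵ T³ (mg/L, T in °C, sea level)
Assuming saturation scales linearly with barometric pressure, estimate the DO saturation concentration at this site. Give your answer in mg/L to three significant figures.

At sea level: C_s = 14.652 − 0.41022×16.9 + 0.007991×16.9² − 7.7774×10⁻⁵×16.9³ = 9.626 mg/L.
Pressure correction: C_s' = 9.626 × 0.681 = 6.555 mg/L.

C_s ≈ 6.56 mg/L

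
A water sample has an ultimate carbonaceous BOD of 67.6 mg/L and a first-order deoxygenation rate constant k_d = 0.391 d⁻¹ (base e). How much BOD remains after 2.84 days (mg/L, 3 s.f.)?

L ≈ 22.3 mg/L

L_t = L₀ e^(−k_d t) = 67.6 × e^(−0.391×2.84) = 67.6 × 0.3294 = 22.27 mg/L.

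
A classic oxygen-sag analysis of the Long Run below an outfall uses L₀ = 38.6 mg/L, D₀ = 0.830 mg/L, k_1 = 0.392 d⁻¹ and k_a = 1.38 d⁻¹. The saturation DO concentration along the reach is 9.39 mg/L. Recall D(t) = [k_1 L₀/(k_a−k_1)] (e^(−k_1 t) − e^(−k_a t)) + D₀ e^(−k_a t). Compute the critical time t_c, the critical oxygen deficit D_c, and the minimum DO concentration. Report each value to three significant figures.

With k_a/k_1 = 3.520 and 1 − D₀(k_a−k_1)/(k_1 L₀) = 0.9458,
t_c = ln(3.520 × 0.9458) / (1.38 − 0.392) = ln(3.330) / 0.9880 = 1.203/0.9880 = 1.217 d.
L(t_c) = L₀ e^(−k_1 t_c) = 38.6 × 0.6205 = 23.95 mg/L, and at the critical point k_a D_c = k_1 L, so D_c = (0.392/1.38) × 23.95 = 6.803 mg/L.
Minimum DO = C_s − D_c = 9.39 − 6.803 = 2.587 mg/L.

t_c ≈ 1.22 d; D_c ≈ 6.80 mg/L; min DO ≈ 2.59 mg/L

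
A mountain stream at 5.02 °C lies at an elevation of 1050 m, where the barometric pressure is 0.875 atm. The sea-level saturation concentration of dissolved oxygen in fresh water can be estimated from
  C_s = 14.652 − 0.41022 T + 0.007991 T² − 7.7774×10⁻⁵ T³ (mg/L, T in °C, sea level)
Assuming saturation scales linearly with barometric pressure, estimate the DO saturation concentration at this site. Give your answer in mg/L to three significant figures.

At sea level: C_s = 14.652 − 0.41022×5.02 + 0.007991×5.02² − 7.7774×10⁻⁵×5.02³ = 12.78 mg/L.
Pressure correction: C_s' = 12.78 × 0.875 = 11.19 mg/L.

C_s ≈ 11.2 mg/L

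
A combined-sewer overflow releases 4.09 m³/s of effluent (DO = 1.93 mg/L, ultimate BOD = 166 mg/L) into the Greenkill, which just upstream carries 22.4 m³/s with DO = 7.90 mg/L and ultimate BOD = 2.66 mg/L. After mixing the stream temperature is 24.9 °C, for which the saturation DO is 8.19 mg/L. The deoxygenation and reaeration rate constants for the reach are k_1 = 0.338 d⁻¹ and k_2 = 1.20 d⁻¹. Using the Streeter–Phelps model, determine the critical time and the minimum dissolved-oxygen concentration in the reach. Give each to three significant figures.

t_c ≈ 1.33 d; minimum DO ≈ 3.19 mg/L

Mixed DO = (22.4×7.90 + 4.09×1.93)/(22.4+4.09) = 184.9/26.49 = 6.978 mg/L.
Mixed L₀ = (22.4×2.66 + 4.09×166)/(26.49) = 738.5/26.49 = 27.88 mg/L.
Initial deficit D₀ = C_s − DO₀ = 8.19 − 6.978 = 1.212 mg/L.
t_c = (1/0.8620) ln[(1.20/0.338)(1 − 1.212×0.8620/(0.338×27.88))] = 1.160 × ln(3.157) = 1.334 d.
D_c = (0.338/1.20) × 27.88 × e^(−0.338×1.334) = 0.2817 × 27.88 × 0.6372 = 5.003 mg/L.
Minimum DO = 8.19 − 5.003 = 3.187 mg/L.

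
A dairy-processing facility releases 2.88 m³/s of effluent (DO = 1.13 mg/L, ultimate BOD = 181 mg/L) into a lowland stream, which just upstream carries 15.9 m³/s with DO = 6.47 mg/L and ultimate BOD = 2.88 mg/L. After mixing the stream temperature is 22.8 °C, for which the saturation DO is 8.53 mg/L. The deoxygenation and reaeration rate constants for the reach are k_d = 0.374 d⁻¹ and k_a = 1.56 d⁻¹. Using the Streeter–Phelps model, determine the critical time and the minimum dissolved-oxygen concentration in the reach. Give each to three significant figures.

t_c ≈ 0.901 d; minimum DO ≈ 3.36 mg/L

Mixed DO = (15.9×6.47 + 2.88×1.13)/(15.9+2.88) = 106.1/18.78 = 5.651 mg/L.
Mixed L₀ = (15.9×2.88 + 2.88×181)/(18.78) = 567.1/18.78 = 30.20 mg/L.
Initial deficit D₀ = C_s − DO₀ = 8.53 − 5.651 = 2.879 mg/L.
t_c = (1/1.186) ln[(1.56/0.374)(1 − 2.879×1.186/(0.374×30.20))] = 0.8432 × ln(2.910) = 0.9006 d.
D_c = (0.374/1.56) × 30.20 × e^(−0.374×0.9006) = 0.2397 × 30.20 × 0.7140 = 5.169 mg/L.
Minimum DO = 8.53 − 5.169 = 3.361 mg/L.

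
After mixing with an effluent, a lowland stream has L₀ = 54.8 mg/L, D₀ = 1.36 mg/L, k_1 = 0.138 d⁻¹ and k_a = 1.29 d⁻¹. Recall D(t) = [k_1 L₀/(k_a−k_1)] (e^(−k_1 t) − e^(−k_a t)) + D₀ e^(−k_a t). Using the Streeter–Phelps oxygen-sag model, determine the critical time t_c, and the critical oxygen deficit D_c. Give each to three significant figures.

t_c = [1/(k_a−k_1)] ln[(k_a/k_1)(1 − D₀(k_a−k_1)/(k_1 L₀))]
= [1/(1.29−0.138)] ln[(1.29/0.138)(1 − 1.36×1.152/(0.138×54.8))]
= (1/1.152) ln[9.348 × 0.7928] = 0.8681 × ln(7.411) = 0.8681 × 2.003 = 1.739 d.
D_c = (k_1/k_a) L₀ e^(−k_1 t_c) = (0.138/1.29) × 54.8 × e^(−0.138×1.739) = 0.1070 × 54.8 × 0.7867 = 4.612 mg/L.

t_c ≈ 1.74 d; D_c ≈ 4.61 mg/L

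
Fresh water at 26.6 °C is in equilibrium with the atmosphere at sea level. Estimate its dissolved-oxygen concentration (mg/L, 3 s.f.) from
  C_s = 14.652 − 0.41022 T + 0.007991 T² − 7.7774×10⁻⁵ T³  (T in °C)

C_s ≈ 7.93 mg/L

C_s = 14.652 − 0.41022×26.6 + 0.007991×26.6² − 7.7774×10⁻⁵×26.6³ = 7.930 mg/L.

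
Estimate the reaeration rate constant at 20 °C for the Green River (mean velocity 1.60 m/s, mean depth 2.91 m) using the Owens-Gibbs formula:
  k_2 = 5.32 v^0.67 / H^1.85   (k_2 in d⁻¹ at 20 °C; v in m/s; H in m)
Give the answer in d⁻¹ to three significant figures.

k_2 = 5.32 × 1.60^0.67 / 2.91^1.85 = 5.32 × 1.370 / 7.214 = 1.010 d⁻¹.

k_2 ≈ 1.01 d⁻¹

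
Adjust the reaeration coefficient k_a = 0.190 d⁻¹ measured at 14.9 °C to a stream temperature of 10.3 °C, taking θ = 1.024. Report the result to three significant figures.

k_a(T₂) = k_a(T₁) · θ^(T₂−T₁) = 0.190 × 1.024^(10.3−14.9)
= 0.190 × 1.024^-4.60 = 0.190 × 0.8966 = 0.1704 d⁻¹.

k_a ≈ 0.170 d⁻¹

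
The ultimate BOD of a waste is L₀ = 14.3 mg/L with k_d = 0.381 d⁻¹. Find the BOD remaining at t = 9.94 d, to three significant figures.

L ≈ 0.324 mg/L

L_t = L₀ e^(−k_d t) = 14.3 × e^(−0.381×9.94) = 14.3 × 0.02266 = 0.3240 mg/L.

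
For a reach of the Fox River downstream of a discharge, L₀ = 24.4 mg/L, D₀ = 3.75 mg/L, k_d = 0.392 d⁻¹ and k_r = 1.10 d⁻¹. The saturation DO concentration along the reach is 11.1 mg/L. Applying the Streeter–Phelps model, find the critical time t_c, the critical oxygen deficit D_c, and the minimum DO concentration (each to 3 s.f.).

t_c ≈ 0.998 d; D_c ≈ 5.88 mg/L; min DO ≈ 5.22 mg/L

With k_r/k_d = 2.806 and 1 − D₀(k_r−k_d)/(k_d L₀) = 0.7224,
t_c = ln(2.806 × 0.7224) / (1.10 − 0.392) = ln(2.027) / 0.7080 = 0.7067/0.7080 = 0.9981 d.
D_c = (k_d/k_r) L₀ e^(−k_d t_c) = (0.392/1.10) × 24.4 × e^(−0.392×0.9981) = 0.3564 × 24.4 × 0.6762 = 5.880 mg/L.
Minimum DO = C_s − D_c = 11.1 − 5.880 = 5.220 mg/L.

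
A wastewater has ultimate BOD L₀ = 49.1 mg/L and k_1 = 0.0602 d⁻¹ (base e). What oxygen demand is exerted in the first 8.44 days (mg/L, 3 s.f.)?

y_t = L₀(1 − e^(−k_1 t)) = 49.1 × (1 − e^(−0.0602×8.44))
= 49.1 × (1 − 0.6016) = 49.1 × 0.3984 = 19.56 mg/L.

y ≈ 19.6 mg/L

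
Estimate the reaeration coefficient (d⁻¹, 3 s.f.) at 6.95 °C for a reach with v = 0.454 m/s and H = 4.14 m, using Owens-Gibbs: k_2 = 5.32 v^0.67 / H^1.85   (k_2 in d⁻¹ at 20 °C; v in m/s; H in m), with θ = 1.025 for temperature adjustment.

k_2 ≈ 0.164 d⁻¹

k_2(20) = 5.32 × 0.454^0.67 / 4.14^1.85 = 5.32 × 0.5892 / 13.85 = 0.2263 d⁻¹.
k_2(6.95) = 0.2263 × 1.025^(6.95−20) = 0.2263 × 0.7245 = 0.1640 d⁻¹.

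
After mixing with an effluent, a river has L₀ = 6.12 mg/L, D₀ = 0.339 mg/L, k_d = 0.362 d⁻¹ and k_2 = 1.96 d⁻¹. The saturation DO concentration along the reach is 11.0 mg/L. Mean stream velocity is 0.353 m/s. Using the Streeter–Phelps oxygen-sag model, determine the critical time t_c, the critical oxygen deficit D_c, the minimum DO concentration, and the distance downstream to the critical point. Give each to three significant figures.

t_c ≈ 0.882 d; D_c ≈ 0.822 mg/L; min DO ≈ 10.2 mg/L; x_c ≈ 26.9 km

t_c = [1/(k_2−k_d)] ln[(k_2/k_d)(1 − D₀(k_2−k_d)/(k_d L₀))]
= [1/(1.96−0.362)] ln[(1.96/0.362)(1 − 0.339×1.598/(0.362×6.12))]
= (1/1.598) ln[5.414 × 0.7555] = 0.6258 × ln(4.090) = 0.6258 × 1.409 = 0.8815 d.
D_c = (k_d/k_2) L₀ e^(−k_d t_c) = (0.362/1.96) × 6.12 × e^(−0.362×0.8815) = 0.1847 × 6.12 × 0.7268 = 0.8215 mg/L.
Minimum DO = C_s − D_c = 11.0 − 0.8215 = 10.18 mg/L.
x_c = v t_c = 0.353 m/s × 0.8815 d × 86400 s/d = 26890 m ≈ 26.9 km.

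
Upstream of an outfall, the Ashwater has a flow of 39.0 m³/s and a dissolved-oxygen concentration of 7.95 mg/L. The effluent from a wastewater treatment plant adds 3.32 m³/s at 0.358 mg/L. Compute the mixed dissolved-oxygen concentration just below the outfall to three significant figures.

7.35 mg/L

Flow-weighted mixing: C = (Q_r C_r + Q_w C_w)/(Q_r + Q_w)
= (39.0×7.95 + 3.32×0.358)/(39.0 + 3.32) = 311.2/42.32 = 7.354 mg/L.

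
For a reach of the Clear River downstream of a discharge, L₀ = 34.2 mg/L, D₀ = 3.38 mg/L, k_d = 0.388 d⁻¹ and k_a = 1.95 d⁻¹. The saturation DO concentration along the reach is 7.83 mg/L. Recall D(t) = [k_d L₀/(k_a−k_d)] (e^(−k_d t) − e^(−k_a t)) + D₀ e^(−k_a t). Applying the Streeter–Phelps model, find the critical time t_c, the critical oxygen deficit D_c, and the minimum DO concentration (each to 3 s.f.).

t_c ≈ 0.709 d; D_c ≈ 5.17 mg/L; min DO ≈ 2.66 mg/L

At the critical point dD/dt = 0, so k_d L₀ e^(−k_d t) = k_a D. Substituting D(t) from the Streeter–Phelps equation and solving for t gives
t_c = ln[(k_a/k_d)(1 − D₀(k_a−k_d)/(k_d L₀))] / (k_a−k_d).
Here k_a−k_d = 1.562 d⁻¹ and 1 − D₀(k_a−k_d)/(k_d L₀) = 1 − 3.38×1.562/(0.388×34.2) = 0.6021, so
t_c = ln(5.026 × 0.6021) / 1.562 = 1.107 / 1.562 = 0.7089 d.
L(t_c) = L₀ e^(−k_d t_c) = 34.2 × 0.7595 = 25.98 mg/L, and at the critical point k_a D_c = k_d L, so D_c = (0.388/1.95) × 25.98 = 5.169 mg/L.
Minimum DO = C_s − D_c = 7.83 − 5.169 = 2.661 mg/L.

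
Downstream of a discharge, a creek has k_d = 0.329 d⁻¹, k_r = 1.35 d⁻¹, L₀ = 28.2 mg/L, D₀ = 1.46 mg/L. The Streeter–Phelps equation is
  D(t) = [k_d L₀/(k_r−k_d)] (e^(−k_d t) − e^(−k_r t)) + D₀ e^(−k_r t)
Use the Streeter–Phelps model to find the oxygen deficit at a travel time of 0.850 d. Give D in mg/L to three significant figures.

k_d L₀/(k_r−k_d) = 0.329×28.2/(1.35−0.329) = 9.278/1.021 = 9.087 mg/L.
e^(−k_d t) = e^(−0.329×0.8500) = 0.7560; e^(−k_r t) = e^(−1.35×0.8500) = 0.3174.
D = 9.087 × (0.7560 − 0.3174) + 1.46 × 0.3174 = 3.986 + 0.4634 = 4.449 mg/L.

D ≈ 4.45 mg/L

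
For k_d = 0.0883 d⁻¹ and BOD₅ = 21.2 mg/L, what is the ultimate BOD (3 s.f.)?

BOD₅ = L₀(1 − e^(−5k_d)) ⇒ L₀ = BOD₅ / (1 − e^(−5×0.0883))
= 21.2 / (1 − 0.6431) = 21.2 / 0.3569 = 59.40 mg/L.

L₀ ≈ 59.4 mg/L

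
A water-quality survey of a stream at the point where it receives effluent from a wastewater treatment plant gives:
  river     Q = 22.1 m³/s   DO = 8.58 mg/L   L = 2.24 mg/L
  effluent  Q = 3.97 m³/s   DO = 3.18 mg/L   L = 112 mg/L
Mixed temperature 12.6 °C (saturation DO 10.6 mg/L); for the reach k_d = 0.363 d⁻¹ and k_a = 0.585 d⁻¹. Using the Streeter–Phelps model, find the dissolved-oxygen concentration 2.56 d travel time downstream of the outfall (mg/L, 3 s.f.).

Mixed DO = (22.1×8.58 + 3.97×3.18)/(22.1+3.97) = 202.2/26.07 = 7.758 mg/L.
Mixed L₀ = (22.1×2.24 + 3.97×112)/(26.07) = 494.1/26.07 = 18.95 mg/L.
Initial deficit D₀ = C_s − DO₀ = 10.6 − 7.758 = 2.842 mg/L.
D(2.56) = [0.363×18.95/(0.585−0.363)](e^(−0.363×2.56) − e^(−0.585×2.56)) + 2.842 e^(−0.585×2.56)
= 30.99 × (0.3948 − 0.2237) + 2.842 × 0.2237 = 5.941 mg/L.
DO = 10.6 − 5.941 = 4.659 mg/L.

DO ≈ 4.66 mg/L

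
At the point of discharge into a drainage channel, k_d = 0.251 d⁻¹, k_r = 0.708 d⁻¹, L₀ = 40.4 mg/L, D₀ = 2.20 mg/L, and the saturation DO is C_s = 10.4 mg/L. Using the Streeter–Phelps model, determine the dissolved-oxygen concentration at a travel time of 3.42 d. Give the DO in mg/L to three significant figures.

DO ≈ 2.77 mg/L

k_d L₀/(k_r−k_d) = 0.251×40.4/(0.708−0.251) = 10.14/0.4570 = 22.19 mg/L.
e^(−k_d t) = e^(−0.251×3.420) = 0.4238; e^(−k_r t) = e^(−0.708×3.420) = 0.08880.
D = 22.19 × (0.4238 − 0.08880) + 2.20 × 0.08880 = 7.434 + 0.1954 = 7.629 mg/L.
DO = C_s − D = 10.4 − 7.629 = 2.771 mg/L.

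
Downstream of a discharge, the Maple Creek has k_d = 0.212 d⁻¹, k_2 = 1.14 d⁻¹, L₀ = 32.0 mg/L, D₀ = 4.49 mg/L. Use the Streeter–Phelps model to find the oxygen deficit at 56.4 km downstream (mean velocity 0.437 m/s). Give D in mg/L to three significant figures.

D ≈ 4.81 mg/L

Travel time t = x/v = 56.4 km / (0.437 m/s) = 56400 m / 0.437 m/s = 129100 s = 1.494 d.
k_d L₀/(k_2−k_d) = 0.212×32.0/(1.14−0.212) = 6.784/0.9280 = 7.310 mg/L.
e^(−k_d t) = e^(−0.212×1.494) = 0.7286; e^(−k_2 t) = e^(−1.14×1.494) = 0.1822.
D = 7.310 × (0.7286 − 0.1822) + 4.49 × 0.1822 = 3.994 + 0.8179 = 4.812 mg/L.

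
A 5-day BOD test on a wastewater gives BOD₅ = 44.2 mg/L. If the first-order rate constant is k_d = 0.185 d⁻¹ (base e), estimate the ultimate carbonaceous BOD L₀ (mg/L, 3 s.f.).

BOD₅ = L₀(1 − e^(−5k_d)) ⇒ L₀ = BOD₅ / (1 − e^(−5×0.185))
= 44.2 / (1 − 0.3965) = 44.2 / 0.6035 = 73.24 mg/L.

L₀ ≈ 73.2 mg/L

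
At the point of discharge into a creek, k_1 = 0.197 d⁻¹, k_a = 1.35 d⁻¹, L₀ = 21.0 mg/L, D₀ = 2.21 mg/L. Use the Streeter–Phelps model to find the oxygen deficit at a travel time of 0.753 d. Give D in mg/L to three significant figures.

D ≈ 2.59 mg/L

k_1 L₀/(k_a−k_1) = 0.197×21.0/(1.35−0.197) = 4.137/1.153 = 3.588 mg/L.
e^(−k_1 t) = e^(−0.197×0.7530) = 0.8621; e^(−k_a t) = e^(−1.35×0.7530) = 0.3618.
D = 3.588 × (0.8621 − 0.3618) + 2.21 × 0.3618 = 1.795 + 0.7997 = 2.595 mg/L.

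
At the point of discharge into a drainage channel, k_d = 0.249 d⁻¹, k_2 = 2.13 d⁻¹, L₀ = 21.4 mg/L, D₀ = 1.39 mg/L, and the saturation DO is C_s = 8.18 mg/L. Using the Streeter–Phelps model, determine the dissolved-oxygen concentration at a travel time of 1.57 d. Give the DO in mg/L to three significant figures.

k_d L₀/(k_2−k_d) = 0.249×21.4/(2.13−0.249) = 5.329/1.881 = 2.833 mg/L.
e^(−k_d t) = e^(−0.249×1.570) = 0.6764; e^(−k_2 t) = e^(−2.13×1.570) = 0.03529.
D = 2.833 × (0.6764 − 0.03529) + 1.39 × 0.03529 = 1.816 + 0.04906 = 1.865 mg/L.
DO = C_s − D = 8.18 − 1.865 = 6.315 mg/L.

DO ≈ 6.31 mg/L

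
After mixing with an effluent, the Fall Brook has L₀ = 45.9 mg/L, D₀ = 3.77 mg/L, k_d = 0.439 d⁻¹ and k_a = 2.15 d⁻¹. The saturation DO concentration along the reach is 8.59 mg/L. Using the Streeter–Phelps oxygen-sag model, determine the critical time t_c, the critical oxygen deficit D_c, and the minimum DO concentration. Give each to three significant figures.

With k_a/k_d = 4.897 and 1 − D₀(k_a−k_d)/(k_d L₀) = 0.6799,
t_c = ln(4.897 × 0.6799) / (2.15 − 0.439) = ln(3.330) / 1.711 = 1.203/1.711 = 0.7030 d.
D_c = (k_d/k_a) L₀ e^(−k_d t_c) = (0.439/2.15) × 45.9 × e^(−0.439×0.7030) = 0.2042 × 45.9 × 0.7345 = 6.883 mg/L.
Minimum DO = C_s − D_c = 8.59 − 6.883 = 1.707 mg/L.

t_c ≈ 0.703 d; D_c ≈ 6.88 mg/L; min DO ≈ 1.71 mg/L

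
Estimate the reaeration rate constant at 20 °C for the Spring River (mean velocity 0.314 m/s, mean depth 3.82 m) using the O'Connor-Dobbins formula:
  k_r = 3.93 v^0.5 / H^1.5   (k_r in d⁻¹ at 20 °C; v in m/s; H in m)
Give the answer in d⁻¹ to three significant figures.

k_r ≈ 0.295 d⁻¹

k_r = 3.93 × 0.314^0.5 / 3.82^1.5 = 3.93 × 0.5604 / 7.466 = 0.2950 d⁻¹.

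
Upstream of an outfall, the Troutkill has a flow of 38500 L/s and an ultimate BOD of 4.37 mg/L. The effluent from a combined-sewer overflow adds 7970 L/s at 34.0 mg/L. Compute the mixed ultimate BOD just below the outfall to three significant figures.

9.45 mg/L

Flow-weighted mixing: C = (Q_r C_r + Q_w C_w)/(Q_r + Q_w)
= (38500×4.37 + 7970×34.0)/(38500 + 7970) = 439200/46470 = 9.452 mg/L.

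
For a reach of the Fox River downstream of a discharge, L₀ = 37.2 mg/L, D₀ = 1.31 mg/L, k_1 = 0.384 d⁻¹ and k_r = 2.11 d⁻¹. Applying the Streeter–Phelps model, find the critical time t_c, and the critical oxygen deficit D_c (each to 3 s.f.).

At the critical point dD/dt = 0, so k_1 L₀ e^(−k_1 t) = k_r D. Substituting D(t) from the Streeter–Phelps equation and solving for t gives
t_c = ln[(k_r/k_1)(1 − D₀(k_r−k_1)/(k_1 L₀))] / (k_r−k_1).
Here k_r−k_1 = 1.726 d⁻¹ and 1 − D₀(k_r−k_1)/(k_1 L₀) = 1 − 1.31×1.726/(0.384×37.2) = 0.8417, so
t_c = ln(5.495 × 0.8417) / 1.726 = 1.531 / 1.726 = 0.8873 d.
L(t_c) = L₀ e^(−k_1 t_c) = 37.2 × 0.7113 = 26.46 mg/L, and at the critical point k_r D_c = k_1 L, so D_c = (0.384/2.11) × 26.46 = 4.815 mg/L.

t_c ≈ 0.887 d; D_c ≈ 4.82 mg/L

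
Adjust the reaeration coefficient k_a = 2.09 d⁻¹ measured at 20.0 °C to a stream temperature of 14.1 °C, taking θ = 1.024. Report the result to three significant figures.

k_a(T₂) = k_a(T₁) · θ^(T₂−T₁) = 2.09 × 1.024^(14.1−20.0)
= 2.09 × 1.024^-5.90 = 2.09 × 0.8694 = 1.817 d⁻¹.

k_a ≈ 1.82 d⁻¹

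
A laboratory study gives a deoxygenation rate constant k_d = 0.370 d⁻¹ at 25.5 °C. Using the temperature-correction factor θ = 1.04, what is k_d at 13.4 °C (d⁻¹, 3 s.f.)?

k_d ≈ 0.230 d⁻¹

k_d(T₂) = k_d(T₁) · θ^(T₂−T₁) = 0.370 × 1.04^(13.4−25.5)
= 0.370 × 1.04^-12.1 = 0.370 × 0.6222 = 0.2302 d⁻¹.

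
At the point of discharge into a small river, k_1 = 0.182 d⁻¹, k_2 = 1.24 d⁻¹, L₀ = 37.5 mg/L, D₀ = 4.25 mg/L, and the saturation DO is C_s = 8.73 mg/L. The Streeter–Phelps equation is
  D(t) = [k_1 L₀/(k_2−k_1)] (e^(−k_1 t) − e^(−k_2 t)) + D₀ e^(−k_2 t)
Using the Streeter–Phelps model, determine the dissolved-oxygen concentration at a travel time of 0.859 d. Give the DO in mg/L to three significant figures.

DO ≈ 3.97 mg/L

k_1 L₀/(k_2−k_1) = 0.182×37.5/(1.24−0.182) = 6.825/1.058 = 6.451 mg/L.
e^(−k_1 t) = e^(−0.182×0.8590) = 0.8553; e^(−k_2 t) = e^(−1.24×0.8590) = 0.3447.
D = 6.451 × (0.8553 − 0.3447) + 4.25 × 0.3447 = 3.294 + 1.465 = 4.759 mg/L.
DO = C_s − D = 8.73 − 4.759 = 3.971 mg/L.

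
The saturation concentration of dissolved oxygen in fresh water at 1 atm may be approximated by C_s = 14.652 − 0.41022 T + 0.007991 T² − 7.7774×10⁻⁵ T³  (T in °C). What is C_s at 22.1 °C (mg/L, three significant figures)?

C_s = 14.652 − 0.41022×22.1 + 0.007991×22.1² − 7.7774×10⁻⁵×22.1³ = 8.650 mg/L.

C_s ≈ 8.65 mg/L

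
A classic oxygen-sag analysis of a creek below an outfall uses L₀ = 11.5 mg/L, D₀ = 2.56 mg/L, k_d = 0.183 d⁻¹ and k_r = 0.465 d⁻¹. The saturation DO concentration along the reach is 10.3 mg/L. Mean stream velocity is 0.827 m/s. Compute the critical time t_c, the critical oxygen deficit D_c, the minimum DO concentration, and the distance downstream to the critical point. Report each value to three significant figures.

t_c ≈ 1.82 d; D_c ≈ 3.25 mg/L; min DO ≈ 7.05 mg/L; x_c ≈ 130 km

At the critical point dD/dt = 0, so k_d L₀ e^(−k_d t) = k_r D. Substituting D(t) from the Streeter–Phelps equation and solving for t gives
t_c = ln[(k_r/k_d)(1 − D₀(k_r−k_d)/(k_d L₀))] / (k_r−k_d).
Here k_r−k_d = 0.2820 d⁻¹ and 1 − D₀(k_r−k_d)/(k_d L₀) = 1 − 2.56×0.2820/(0.183×11.5) = 0.6570, so
t_c = ln(2.541 × 0.6570) / 0.2820 = 0.5124 / 0.2820 = 1.817 d.
L(t_c) = L₀ e^(−k_d t_c) = 11.5 × 0.7171 = 8.247 mg/L, and at the critical point k_r D_c = k_d L, so D_c = (0.183/0.465) × 8.247 = 3.245 mg/L.
Minimum DO = C_s − D_c = 10.3 − 3.245 = 7.055 mg/L.
x_c = v t_c = 0.827 m/s × 1.817 d × 86400 s/d = 129800 m ≈ 130 km.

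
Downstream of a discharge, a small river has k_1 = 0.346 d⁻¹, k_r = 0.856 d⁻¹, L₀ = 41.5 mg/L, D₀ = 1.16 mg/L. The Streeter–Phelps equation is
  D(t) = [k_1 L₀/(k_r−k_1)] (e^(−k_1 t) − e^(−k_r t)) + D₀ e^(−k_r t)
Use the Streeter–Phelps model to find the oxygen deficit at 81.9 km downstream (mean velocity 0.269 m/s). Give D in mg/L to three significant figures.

D ≈ 7.00 mg/L

Travel time t = x/v = 81.9 km / (0.269 m/s) = 81900 m / 0.269 m/s = 304500 s = 3.524 d.
k_1 L₀/(k_r−k_1) = 0.346×41.5/(0.856−0.346) = 14.36/0.5100 = 28.15 mg/L.
e^(−k_1 t) = e^(−0.346×3.524) = 0.2955; e^(−k_r t) = e^(−0.856×3.524) = 0.04898.
D = 28.15 × (0.2955 − 0.04898) + 1.16 × 0.04898 = 6.939 + 0.05681 = 6.996 mg/L.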